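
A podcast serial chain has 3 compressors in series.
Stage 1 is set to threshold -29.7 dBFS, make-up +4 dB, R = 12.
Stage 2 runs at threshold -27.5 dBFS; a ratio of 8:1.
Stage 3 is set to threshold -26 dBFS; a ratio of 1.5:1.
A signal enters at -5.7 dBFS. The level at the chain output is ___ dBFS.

Stage 1: overshoot 24 dB → 24/12 = 2 dB → -27.7 dBFS; +4 dB make-up → -23.7 dBFS.
Stage 2: overshoot 3.8 dB → 3.8/8 = 0.475 dB → -27.025 dBFS.
Stage 3: -27.025 dBFS is at or below the -26 dBFS threshold — no compression; output -27.025 dBFS.

-27.025 dBFS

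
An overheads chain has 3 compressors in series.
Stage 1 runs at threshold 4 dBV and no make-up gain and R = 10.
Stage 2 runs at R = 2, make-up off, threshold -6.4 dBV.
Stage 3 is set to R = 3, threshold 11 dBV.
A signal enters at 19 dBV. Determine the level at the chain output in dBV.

Stage 1: overshoot 15 dB → 15/10 = 1.5 dB → 5.5 dBV.
Stage 2: 11.9 dB above -6.4 dBV, reduced 2:1 to 5.95 dB above → -0.45 dBV.
Stage 3: below threshold (-0.45 ≤ 11); passes unchanged; output -0.45 dBV.

-0.45 dBV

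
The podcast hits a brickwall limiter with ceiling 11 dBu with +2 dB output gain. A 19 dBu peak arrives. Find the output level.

The limiter clamps the peak to its 11 dBu ceiling.
Output gain then adds 2 dB: 11 + 2 = 13 dBu.

13 dBu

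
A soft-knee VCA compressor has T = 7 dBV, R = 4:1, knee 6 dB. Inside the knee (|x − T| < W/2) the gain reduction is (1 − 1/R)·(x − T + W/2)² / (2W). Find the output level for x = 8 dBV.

x − T + W/2 = 8 − 7 + 3 = 4.
GR = (1 − 1/4) × 4² / 12 = 0.75 × 16 / 12 = 1 dB.
Output = 8 − 1 = 7 dBV.

7 dBV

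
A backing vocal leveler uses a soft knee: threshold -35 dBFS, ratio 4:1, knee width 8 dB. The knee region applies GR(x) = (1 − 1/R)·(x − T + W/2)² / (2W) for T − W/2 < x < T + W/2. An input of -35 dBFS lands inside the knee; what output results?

-35.75 dBFS

x − T + W/2 = -35 − (-35) + 4 = 4.
GR = (1 − 1/4) × 4² / 16 = 0.75 × 16 / 16 = 0.75 dB.
Output = -35 − 0.75 = -35.75 dBFS.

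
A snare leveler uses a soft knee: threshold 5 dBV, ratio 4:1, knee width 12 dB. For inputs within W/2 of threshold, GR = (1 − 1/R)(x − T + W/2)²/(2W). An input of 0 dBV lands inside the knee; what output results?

-0.03125 dBV

x − T + W/2 = 0 − 5 + 6 = 1.
GR = (1 − 1/4) × 1² / 24 = 0.75 × 1 / 24 = 0.03125 dB.
Output = 0 − 0.03125 = -0.03125 dBV.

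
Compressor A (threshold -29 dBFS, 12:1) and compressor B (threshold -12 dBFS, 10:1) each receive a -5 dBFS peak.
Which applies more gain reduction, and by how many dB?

A: 24 dB over, compressed to 2 dB over, so 22 dB of GR.
B: 7 dB over, compressed to 0.7 dB over, so 6.3 dB of GR.
A reduces 15.7 dB more.

A, by 15.7 dB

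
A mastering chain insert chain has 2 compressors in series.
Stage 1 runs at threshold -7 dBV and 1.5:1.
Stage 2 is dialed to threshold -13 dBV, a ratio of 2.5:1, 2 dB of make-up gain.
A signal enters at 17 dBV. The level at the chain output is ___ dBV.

Stage 1: overshoot 24 dB → 24/1.5 = 16 dB → 9 dBV.
Stage 2: 22 dB above -13 dBV, reduced 2.5:1 to 8.8 dB above → -4.2 dBV; +2 dB make-up → -2.2 dBV.

-2.2 dBV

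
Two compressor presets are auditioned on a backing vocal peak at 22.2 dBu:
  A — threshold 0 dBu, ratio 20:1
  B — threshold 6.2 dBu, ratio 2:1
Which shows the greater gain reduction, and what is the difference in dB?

A: overshoot 22.2 dB → output overshoot 1.11 dB → GR 21.09 dB.
B: overshoot 16 dB → output overshoot 8 dB → GR 8 dB.
A reduces 13.09 dB more.

A, by 13.09 dB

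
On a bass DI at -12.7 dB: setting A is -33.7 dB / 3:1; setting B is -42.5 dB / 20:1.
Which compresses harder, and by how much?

B, by 14.31 dB

A: overshoot 21 dB → output overshoot 7 dB → GR 14 dB.
B: overshoot 29.8 dB → output overshoot 1.49 dB → GR 28.31 dB.
B reduces 14.31 dB more.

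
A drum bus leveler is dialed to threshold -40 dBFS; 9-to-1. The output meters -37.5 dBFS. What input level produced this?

-17.5 dBFS

The compressed level sits -37.5 − (-40) = 2.5 dB over threshold.
Before 9:1 compression the overshoot was 2.5 × 9 = 22.5 dB, so input = -40 + 22.5 = -17.5 dBFS.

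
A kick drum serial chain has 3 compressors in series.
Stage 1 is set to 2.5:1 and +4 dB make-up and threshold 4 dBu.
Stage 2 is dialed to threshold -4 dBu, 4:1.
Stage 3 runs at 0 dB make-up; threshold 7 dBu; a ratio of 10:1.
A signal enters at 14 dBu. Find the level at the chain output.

Stage 1: 10 dB above 4 dBu, reduced 2.5:1 to 4 dB above → 8 dBu; +4 dB make-up → 12 dBu.
Stage 2: 12 dBu is 16 dB over -4 dBu; at 4:1 that becomes 4 dB over, giving 0 dBu.
Stage 3: 0 dBu ≤ 7 dBu, so stage 3 doesn't engage; output 0 dBu.

0 dBu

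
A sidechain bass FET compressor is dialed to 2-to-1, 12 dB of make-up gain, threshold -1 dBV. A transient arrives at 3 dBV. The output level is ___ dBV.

The input is 4 dB above the -1 dBV threshold.
The 4 dB excess becomes 2 dB after 2:1 reduction.
That puts the output at 1 dBV; make-up adds 12 dB, giving 13 dBV.

13 dBV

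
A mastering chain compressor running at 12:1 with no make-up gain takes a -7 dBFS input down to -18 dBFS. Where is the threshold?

-19 dBFS

Gain reduction = -7 − (-18) = 11 dB; output overshoot = GR / (R − 1) = 11 / 11 = 1 dB.
Threshold = output − output overshoot = -18 − 1 = -19 dBFS.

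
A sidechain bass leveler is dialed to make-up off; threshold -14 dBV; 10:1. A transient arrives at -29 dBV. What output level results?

-29 dBV

-29 dBV is 15 dB below the -14 dBV threshold, so no gain reduction is applied.
Output = input = -29 dBV.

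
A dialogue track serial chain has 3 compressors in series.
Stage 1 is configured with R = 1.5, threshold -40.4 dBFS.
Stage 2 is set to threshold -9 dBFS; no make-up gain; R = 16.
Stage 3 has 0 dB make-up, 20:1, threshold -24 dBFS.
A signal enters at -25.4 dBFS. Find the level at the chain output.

-30.4 dBFS

Stage 1: 15 dB above -40.4 dBFS, reduced 1.5:1 to 10 dB above → -30.4 dBFS.
Stage 2: -30.4 dBFS ≤ -9 dBFS, so stage 2 doesn't engage; output -30.4 dBFS.
Stage 3: below threshold (-30.4 ≤ -24); passes unchanged; output -30.4 dBFS.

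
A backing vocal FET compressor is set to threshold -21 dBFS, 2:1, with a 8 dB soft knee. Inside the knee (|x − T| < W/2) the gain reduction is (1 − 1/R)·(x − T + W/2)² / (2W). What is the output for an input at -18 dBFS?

-19.53125 dBFS

x − T + W/2 = -18 − (-21) + 4 = 7.
GR = (1 − 1/2) × 7² / 16 = 0.5 × 49 / 16 = 1.53125 dB.
Output = -18 − 1.53125 = -19.53125 dBFS.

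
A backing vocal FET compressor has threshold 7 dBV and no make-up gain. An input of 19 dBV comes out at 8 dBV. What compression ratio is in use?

12:1

Input overshoot = 19 − 7 = 12 dB; output overshoot = 8 − 7 = 1 dB.
Ratio = 12 / 1 = 12.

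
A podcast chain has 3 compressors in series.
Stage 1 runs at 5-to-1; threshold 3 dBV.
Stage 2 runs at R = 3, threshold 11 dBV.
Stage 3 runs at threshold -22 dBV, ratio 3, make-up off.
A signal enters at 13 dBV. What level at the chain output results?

Stage 1: 10 dB above 3 dBV, reduced 5:1 to 2 dB above → 5 dBV.
Stage 2: 5 dBV is at or below the 11 dBV threshold — no compression; output 5 dBV.
Stage 3: overshoot 27 dB → 27/3 = 9 dB → -13 dBV.

-13 dBV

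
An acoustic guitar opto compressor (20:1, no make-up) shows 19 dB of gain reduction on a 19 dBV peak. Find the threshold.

-1 dBV

Input is 20 dB above T (since output overshoot × R = input overshoot: (0 − T)·20 = 19 − T gives T = -1 dBV).
Check: -1 + (19 − (-1))/20 = -1 + 1 = 0 dBV. ✓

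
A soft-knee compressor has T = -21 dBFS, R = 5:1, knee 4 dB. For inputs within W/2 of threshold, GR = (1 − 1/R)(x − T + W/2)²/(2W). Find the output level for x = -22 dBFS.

-22.1 dBFS

x − T + W/2 = -22 − (-21) + 2 = 1.
GR = (1 − 1/5) × 1² / 8 = 0.8 × 1 / 8 = 0.1 dB.
Output = -22 − 0.1 = -22.1 dBFS.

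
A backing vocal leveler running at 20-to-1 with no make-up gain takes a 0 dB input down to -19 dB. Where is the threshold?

-20 dB

Input is 20 dB above T (since output overshoot × R = input overshoot: (-19 − T)·20 = 0 − T gives T = -20 dB).
Check: -20 + (0 − (-20))/20 = -20 + 1 = -19 dB. ✓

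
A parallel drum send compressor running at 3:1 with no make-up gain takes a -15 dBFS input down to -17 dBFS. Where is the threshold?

-18 dBFS

Gain reduction = -15 − (-17) = 2 dB; output overshoot = GR / (R − 1) = 2 / 2 = 1 dB.
Threshold = output − output overshoot = -17 − 1 = -18 dBFS.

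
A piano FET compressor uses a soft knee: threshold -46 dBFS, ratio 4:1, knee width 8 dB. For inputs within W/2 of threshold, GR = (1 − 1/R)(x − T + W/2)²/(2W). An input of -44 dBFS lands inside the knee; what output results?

x − T + W/2 = -44 − (-46) + 4 = 6.
GR = (1 − 1/4) × 6² / 16 = 0.75 × 36 / 16 = 1.6875 dB.
Output = -44 − 1.6875 = -45.6875 dBFS.

-45.6875 dBFS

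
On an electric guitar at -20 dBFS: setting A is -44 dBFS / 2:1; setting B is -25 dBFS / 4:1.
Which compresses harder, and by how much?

A: overshoot 24 dB → output overshoot 12 dB → GR 12 dB.
B: overshoot 5 dB → output overshoot 1.25 dB → GR 3.75 dB.
A reduces 8.25 dB more.

A, by 8.25 dB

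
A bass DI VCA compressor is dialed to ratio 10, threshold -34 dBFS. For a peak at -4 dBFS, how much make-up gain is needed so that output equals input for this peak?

Overshoot 30 dB → 30/10 = 3 dB after compression, so the compressed level is -34 + 3 = -31 dBFS.
Make-up = target − compressed = -4 − (-31) = 27 dB.

27 dB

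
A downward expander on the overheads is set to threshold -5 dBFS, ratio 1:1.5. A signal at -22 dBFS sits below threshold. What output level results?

-30.5 dBFS

Below threshold, a 1:1.5 expander applies gain = (1.5−1)×(T − x) of attenuation.
(1.5−1) × 17 = 8.5 dB, so output = -22 − 8.5 = -30.5 dBFS.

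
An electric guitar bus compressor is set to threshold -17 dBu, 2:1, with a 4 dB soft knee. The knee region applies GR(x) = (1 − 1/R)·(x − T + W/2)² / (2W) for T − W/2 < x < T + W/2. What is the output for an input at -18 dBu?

x − T + W/2 = -18 − (-17) + 2 = 1.
GR = (1 − 1/2) × 1² / 8 = 0.5 × 1 / 8 = 0.0625 dB.
Output = -18 − 0.0625 = -18.0625 dBu.

-18.0625 dBu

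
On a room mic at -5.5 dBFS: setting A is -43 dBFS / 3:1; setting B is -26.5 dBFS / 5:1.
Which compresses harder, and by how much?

A, by 8.2 dB

A: overshoot 37.5 dB → output overshoot 12.5 dB → GR 25 dB.
B: overshoot 21 dB → output overshoot 4.2 dB → GR 16.8 dB.
A applies 8.2 dB more gain reduction.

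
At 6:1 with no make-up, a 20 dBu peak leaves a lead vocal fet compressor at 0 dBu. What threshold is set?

-4 dBu

Let T be the threshold. Output overshoot = (input overshoot)/R, so 0 − T = (20 − T)/6.
6·(0 − T) = 20 − T → 5·T = 0 − 20 = -20.
T = -20/5 = -4 dBu.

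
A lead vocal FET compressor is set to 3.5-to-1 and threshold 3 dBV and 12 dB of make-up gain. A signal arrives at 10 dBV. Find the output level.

10 dBV sits 7 dB over threshold.
At 3.5:1 the overshoot is divided by 3.5, leaving 2 dB above threshold.
So the level is 3 + 2 = 5 dBV; make-up adds 12 dB, giving 17 dBV.

17 dBV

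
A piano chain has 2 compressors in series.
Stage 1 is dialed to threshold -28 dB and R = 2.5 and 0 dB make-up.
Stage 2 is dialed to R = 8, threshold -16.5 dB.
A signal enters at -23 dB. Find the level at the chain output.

Stage 1: overshoot 5 dB → 5/2.5 = 2 dB → -26 dB.
Stage 2: below threshold (-26 ≤ -16.5); passes unchanged; output -26 dB.

-26 dB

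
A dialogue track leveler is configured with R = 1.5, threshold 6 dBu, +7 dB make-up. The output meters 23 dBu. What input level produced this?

21 dBu

Before make-up, the level was 23 − 7 = 16 dBu.
Post-compression overshoot = 16 − 6 = 10 dB.
Undo the ratio: input overshoot = 10 × 1.5 = 15 dB, giving input = 21 dBu.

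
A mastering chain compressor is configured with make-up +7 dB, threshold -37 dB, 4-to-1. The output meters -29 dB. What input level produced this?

-33 dB

Remove make-up: -29 − 7 = -36 dB.
Post-compression overshoot = -36 − (-37) = 1 dB.
Before 4:1 compression the overshoot was 1 × 4 = 4 dB, so input = -37 + 4 = -33 dB.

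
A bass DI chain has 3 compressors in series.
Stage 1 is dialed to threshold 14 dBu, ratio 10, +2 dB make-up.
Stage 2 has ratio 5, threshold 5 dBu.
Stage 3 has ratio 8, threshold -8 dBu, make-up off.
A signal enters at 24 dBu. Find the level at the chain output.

Stage 1: overshoot 10 dB → 10/10 = 1 dB → 15 dBu; +2 dB make-up → 17 dBu.
Stage 2: overshoot 12 dB → 12/5 = 2.4 dB → 7.4 dBu.
Stage 3: 15.4 dB above -8 dBu, reduced 8:1 to 1.925 dB above → -6.075 dBu.

-6.075 dBu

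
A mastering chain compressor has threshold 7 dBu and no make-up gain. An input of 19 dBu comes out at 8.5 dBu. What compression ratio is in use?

8:1

Input overshoot = 19 − 7 = 12 dB; output overshoot = 8.5 − 7 = 1.5 dB.
Ratio = 12 / 1.5 = 8.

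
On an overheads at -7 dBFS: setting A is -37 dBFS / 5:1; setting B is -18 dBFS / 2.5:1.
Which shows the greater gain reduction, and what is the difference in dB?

A: GR = 30 − 30/5 = 24 dB.
B: GR = 11 − 11/2.5 = 6.6 dB.
A reduces 17.4 dB more.

A, by 17.4 dB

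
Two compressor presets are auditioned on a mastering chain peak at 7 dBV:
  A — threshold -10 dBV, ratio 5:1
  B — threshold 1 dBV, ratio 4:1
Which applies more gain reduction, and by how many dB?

A, by 9.1 dB

A: GR = 17 − 17/5 = 13.6 dB.
B: GR = 6 − 6/4 = 4.5 dB.
A reduces 9.1 dB more.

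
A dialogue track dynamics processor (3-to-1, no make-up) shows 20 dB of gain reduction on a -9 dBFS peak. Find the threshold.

-39 dBFS

Input is 30 dB above T (since output overshoot × R = input overshoot: (-29 − T)·3 = -9 − T gives T = -39 dBFS).
Check: -39 + (-9 − (-39))/3 = -39 + 10 = -29 dBFS. ✓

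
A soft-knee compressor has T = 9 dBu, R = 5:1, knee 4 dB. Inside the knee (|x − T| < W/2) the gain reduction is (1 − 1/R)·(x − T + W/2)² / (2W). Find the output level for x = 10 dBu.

9.1 dBu

x − T + W/2 = 10 − 9 + 2 = 3.
GR = (1 − 1/5) × 3² / 8 = 0.8 × 9 / 8 = 0.9 dB.
Output = 10 − 0.9 = 9.1 dBu.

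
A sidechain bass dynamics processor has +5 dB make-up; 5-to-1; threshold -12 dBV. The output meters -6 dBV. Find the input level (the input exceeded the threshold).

-7 dBV

Remove make-up: -6 − 5 = -11 dBV.
Post-compression overshoot = -11 − (-12) = 1 dB.
Before 5:1 compression the overshoot was 1 × 5 = 5 dB, so input = -12 + 5 = -7 dBV.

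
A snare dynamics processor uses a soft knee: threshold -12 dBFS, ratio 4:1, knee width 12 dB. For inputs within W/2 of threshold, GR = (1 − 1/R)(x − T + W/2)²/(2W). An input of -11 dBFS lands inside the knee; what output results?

x − T + W/2 = -11 − (-12) + 6 = 7.
GR = (1 − 1/4) × 7² / 24 = 0.75 × 49 / 24 = 1.53125 dB.
Output = -11 − 1.53125 = -12.53125 dBFS.

-12.53125 dBFS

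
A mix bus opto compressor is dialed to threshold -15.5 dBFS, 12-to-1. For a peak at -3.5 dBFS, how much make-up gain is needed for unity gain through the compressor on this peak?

The peak compresses to -15.5 + 12/12 = -14.5 dBFS.
To reach -3.5 dBFS requires -3.5 − (-14.5) = 11 dB of make-up.

11 dB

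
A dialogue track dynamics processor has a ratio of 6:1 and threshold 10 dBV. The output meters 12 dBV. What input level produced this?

That's 2 dB above the 10 dBV threshold.
Before 6:1 compression the overshoot was 2 × 6 = 12 dB, so input = 10 + 12 = 22 dBV.

22 dBV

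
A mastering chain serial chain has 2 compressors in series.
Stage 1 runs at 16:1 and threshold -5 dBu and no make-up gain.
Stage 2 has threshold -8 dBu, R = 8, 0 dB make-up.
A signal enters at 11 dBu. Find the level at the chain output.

-7.5 dBu

Stage 1: 11 dBu is 16 dB over -5 dBu; at 16:1 that becomes 1 dB over, giving -4 dBu.
Stage 2: overshoot 4 dB → 4/8 = 0.5 dB → -7.5 dBu.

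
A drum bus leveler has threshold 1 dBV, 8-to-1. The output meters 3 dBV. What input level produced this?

That's 2 dB above the 1 dBV threshold.
Before 8:1 compression the overshoot was 2 × 8 = 16 dB, so input = 1 + 16 = 17 dBV.

17 dBV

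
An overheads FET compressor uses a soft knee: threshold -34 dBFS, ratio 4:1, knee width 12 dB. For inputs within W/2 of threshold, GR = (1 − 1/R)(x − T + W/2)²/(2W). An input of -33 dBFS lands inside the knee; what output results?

x − T + W/2 = -33 − (-34) + 6 = 7.
GR = (1 − 1/4) × 7² / 24 = 0.75 × 49 / 24 = 1.53125 dB.
Output = -33 − 1.53125 = -34.53125 dBFS.

-34.53125 dBFS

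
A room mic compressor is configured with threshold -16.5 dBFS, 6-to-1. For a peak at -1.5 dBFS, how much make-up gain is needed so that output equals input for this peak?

12.5 dB

The peak compresses to -16.5 + 15/6 = -14 dBFS.
To reach -1.5 dBFS requires -1.5 − (-14) = 12.5 dB of make-up.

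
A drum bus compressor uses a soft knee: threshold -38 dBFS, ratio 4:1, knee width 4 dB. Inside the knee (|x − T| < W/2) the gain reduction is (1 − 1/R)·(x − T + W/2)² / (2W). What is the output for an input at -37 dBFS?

-37.84375 dBFS

x − T + W/2 = -37 − (-38) + 2 = 3.
GR = (1 − 1/4) × 3² / 8 = 0.75 × 9 / 8 = 0.84375 dB.
Output = -37 − 0.84375 = -37.84375 dBFS.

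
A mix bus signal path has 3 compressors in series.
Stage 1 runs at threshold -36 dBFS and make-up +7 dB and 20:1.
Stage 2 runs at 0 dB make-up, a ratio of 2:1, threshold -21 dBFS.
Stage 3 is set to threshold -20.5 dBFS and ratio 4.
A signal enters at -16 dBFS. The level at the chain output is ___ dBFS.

-28 dBFS

Stage 1: 20 dB above -36 dBFS, reduced 20:1 to 1 dB above → -35 dBFS; +7 dB make-up → -28 dBFS.
Stage 2: -28 dBFS ≤ -21 dBFS, so stage 2 doesn't engage; output -28 dBFS.
Stage 3: -28 dBFS ≤ -20.5 dBFS, so stage 3 doesn't engage; output -28 dBFS.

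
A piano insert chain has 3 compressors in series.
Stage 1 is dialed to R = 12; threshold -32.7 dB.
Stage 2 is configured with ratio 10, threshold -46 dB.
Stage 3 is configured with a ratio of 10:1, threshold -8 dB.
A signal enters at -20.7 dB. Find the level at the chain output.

Stage 1: overshoot 12 dB → 12/12 = 1 dB → -31.7 dB.
Stage 2: -31.7 dB is 14.3 dB over -46 dB; at 10:1 that becomes 1.43 dB over, giving -44.57 dB.
Stage 3: -44.57 dB ≤ -8 dB, so stage 3 doesn't engage; output -44.57 dB.

-44.57 dB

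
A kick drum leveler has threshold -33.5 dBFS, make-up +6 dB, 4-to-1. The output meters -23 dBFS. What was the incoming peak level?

Remove make-up: -23 − 6 = -29 dBFS.
The compressed level sits -29 − (-33.5) = 4.5 dB over threshold.
Undo the ratio: input overshoot = 4.5 × 4 = 18 dB, giving input = -15.5 dBFS.

-15.5 dBFS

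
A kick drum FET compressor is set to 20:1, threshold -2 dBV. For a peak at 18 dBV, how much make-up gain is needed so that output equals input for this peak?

The peak compresses to -2 + 20/20 = -1 dBV.
To reach 18 dBV requires 18 − (-1) = 19 dB of make-up.

19 dB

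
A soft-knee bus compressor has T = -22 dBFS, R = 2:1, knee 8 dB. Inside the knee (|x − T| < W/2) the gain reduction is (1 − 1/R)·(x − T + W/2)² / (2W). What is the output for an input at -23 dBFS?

-23.28125 dBFS

x − T + W/2 = -23 − (-22) + 4 = 3.
GR = (1 − 1/2) × 3² / 16 = 0.5 × 9 / 16 = 0.28125 dB.
Output = -23 − 0.28125 = -23.28125 dBFS.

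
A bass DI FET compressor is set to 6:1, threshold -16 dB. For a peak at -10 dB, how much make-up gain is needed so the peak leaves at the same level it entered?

Overshoot 6 dB → 6/6 = 1 dB after compression, so the compressed level is -16 + 1 = -15 dB.
Make-up = target − compressed = -10 − (-15) = 5 dB.

5 dB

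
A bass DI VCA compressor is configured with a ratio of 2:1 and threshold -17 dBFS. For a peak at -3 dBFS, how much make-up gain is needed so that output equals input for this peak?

7 dB

Overshoot 14 dB → 14/2 = 7 dB after compression, so the compressed level is -17 + 7 = -10 dBFS.
Make-up = target − compressed = -3 − (-10) = 7 dB.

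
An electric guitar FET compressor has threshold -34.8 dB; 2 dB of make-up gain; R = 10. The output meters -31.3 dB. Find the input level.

-19.8 dB

Before make-up, the level was -31.3 − 2 = -33.3 dB.
That's 1.5 dB above the -34.8 dB threshold.
Undo the ratio: input overshoot = 1.5 × 10 = 15 dB, giving input = -19.8 dB.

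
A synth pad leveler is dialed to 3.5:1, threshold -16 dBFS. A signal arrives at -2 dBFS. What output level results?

-12 dBFS

-2 dBFS sits 14 dB over threshold.
The 14 dB excess becomes 4 dB after 3.5:1 reduction.
So the level is -16 + 4 = -12 dBFS.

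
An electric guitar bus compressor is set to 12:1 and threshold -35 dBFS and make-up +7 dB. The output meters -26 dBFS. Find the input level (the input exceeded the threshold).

Before make-up, the level was -26 − 7 = -33 dBFS.
That's 2 dB above the -35 dBFS threshold.
Input overshoot = R × output overshoot = 24 dB → input = -35 + 24 = -11 dBFS.

-11 dBFS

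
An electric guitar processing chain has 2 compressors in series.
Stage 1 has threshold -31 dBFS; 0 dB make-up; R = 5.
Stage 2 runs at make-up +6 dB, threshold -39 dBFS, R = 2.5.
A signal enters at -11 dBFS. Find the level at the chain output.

-28.2 dBFS

Stage 1: -11 dBFS is 20 dB over -31 dBFS; at 5:1 that becomes 4 dB over, giving -27 dBFS.
Stage 2: 12 dB above -39 dBFS, reduced 2.5:1 to 4.8 dB above → -34.2 dBFS; +6 dB make-up → -28.2 dBFS.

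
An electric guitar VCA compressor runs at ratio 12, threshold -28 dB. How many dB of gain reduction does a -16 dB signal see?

The signal is 12 dB above threshold.
At 12:1, output sits 12/12 = 1 dB above threshold.
Gain reduction = 12 − 1 = 11 dB.

11 dB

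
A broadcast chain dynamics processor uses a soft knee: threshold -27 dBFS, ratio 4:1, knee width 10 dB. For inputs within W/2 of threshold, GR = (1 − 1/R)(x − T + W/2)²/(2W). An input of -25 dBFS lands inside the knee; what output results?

x − T + W/2 = -25 − (-27) + 5 = 7.
GR = (1 − 1/4) × 7² / 20 = 0.75 × 49 / 20 = 1.8375 dB.
Output = -25 − 1.8375 = -26.8375 dBFS.

-26.8375 dBFS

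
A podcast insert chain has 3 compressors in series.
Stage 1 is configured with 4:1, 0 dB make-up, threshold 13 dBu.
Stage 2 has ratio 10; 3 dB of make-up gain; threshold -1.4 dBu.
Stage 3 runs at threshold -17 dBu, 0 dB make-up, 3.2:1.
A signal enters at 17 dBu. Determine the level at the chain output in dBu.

Stage 1: overshoot 4 dB → 4/4 = 1 dB → 14 dBu.
Stage 2: 14 dBu is 15.4 dB over -1.4 dBu; at 10:1 that becomes 1.54 dB over, giving 0.14 dBu; +3 dB make-up → 3.14 dBu.
Stage 3: 3.14 dBu is 20.14 dB over -17 dBu; at 3.2:1 that becomes 6.29375 dB over, giving -10.70625 dBu.

-10.70625 dBu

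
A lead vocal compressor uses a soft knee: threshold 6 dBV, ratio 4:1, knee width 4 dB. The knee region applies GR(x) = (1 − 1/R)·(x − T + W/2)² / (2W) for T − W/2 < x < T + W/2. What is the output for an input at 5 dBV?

4.90625 dBV

x − T + W/2 = 5 − 6 + 2 = 1.
GR = (1 − 1/4) × 1² / 8 = 0.75 × 1 / 8 = 0.09375 dB.
Output = 5 − 0.09375 = 4.90625 dBV.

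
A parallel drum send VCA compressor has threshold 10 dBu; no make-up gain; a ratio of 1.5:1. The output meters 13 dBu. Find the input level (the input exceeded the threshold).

14.5 dBu

The compressed level sits 13 − 10 = 3 dB over threshold.
Undo the ratio: input overshoot = 3 × 1.5 = 4.5 dB, giving input = 14.5 dBu.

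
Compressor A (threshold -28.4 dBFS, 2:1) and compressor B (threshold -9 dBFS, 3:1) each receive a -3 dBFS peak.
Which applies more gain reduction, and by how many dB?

A, by 8.7 dB

A: 25.4 dB over, compressed to 12.7 dB over, so 12.7 dB of GR.
B: 6 dB over, compressed to 2 dB over, so 4 dB of GR.
A reduces 8.7 dB more.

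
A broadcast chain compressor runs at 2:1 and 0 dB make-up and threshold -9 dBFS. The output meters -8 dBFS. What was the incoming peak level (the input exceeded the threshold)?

-7 dBFS

That's 1 dB above the -9 dBFS threshold.
Input overshoot = R × output overshoot = 2 dB → input = -9 + 2 = -7 dBFS.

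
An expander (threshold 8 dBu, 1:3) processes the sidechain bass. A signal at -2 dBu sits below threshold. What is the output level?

-22 dBu

The input is 10 dB below the 8 dBu threshold.
A 1:3 expander multiplies undershoot by 3: 10 × 3 = 30 dB below threshold.
Output = 8 − 30 = -22 dBu.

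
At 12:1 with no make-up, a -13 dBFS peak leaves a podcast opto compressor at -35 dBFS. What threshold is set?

Let T be the threshold. Output overshoot = (input overshoot)/R, so -35 − T = (-13 − T)/12.
12·(-35 − T) = -13 − T → 11·T = -420 − (-13) = -407.
T = -407/11 = -37 dBFS.

-37 dBFS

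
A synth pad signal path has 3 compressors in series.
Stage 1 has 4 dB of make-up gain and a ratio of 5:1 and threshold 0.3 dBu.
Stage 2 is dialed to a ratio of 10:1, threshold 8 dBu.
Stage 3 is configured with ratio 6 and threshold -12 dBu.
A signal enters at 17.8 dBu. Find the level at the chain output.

Stage 1: 17.5 dB above 0.3 dBu, reduced 5:1 to 3.5 dB above → 3.8 dBu; +4 dB make-up → 7.8 dBu.
Stage 2: below threshold (7.8 ≤ 8); passes unchanged; output 7.8 dBu.
Stage 3: 7.8 dBu is 19.8 dB over -12 dBu; at 6:1 that becomes 3.3 dB over, giving -8.7 dBu.

-8.7 dBu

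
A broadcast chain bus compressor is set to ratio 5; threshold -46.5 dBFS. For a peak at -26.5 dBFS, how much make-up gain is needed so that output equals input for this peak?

16 dB

The peak compresses to -46.5 + 20/5 = -42.5 dBFS.
To reach -26.5 dBFS requires -26.5 − (-42.5) = 16 dB of make-up.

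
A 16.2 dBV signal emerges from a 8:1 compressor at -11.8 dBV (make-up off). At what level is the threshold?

Input is 32 dB above T (since output overshoot × R = input overshoot: (-11.8 − T)·8 = 16.2 − T gives T = -15.8 dBV).
Check: -15.8 + (16.2 − (-15.8))/8 = -15.8 + 4 = -11.8 dBV. ✓

-15.8 dBV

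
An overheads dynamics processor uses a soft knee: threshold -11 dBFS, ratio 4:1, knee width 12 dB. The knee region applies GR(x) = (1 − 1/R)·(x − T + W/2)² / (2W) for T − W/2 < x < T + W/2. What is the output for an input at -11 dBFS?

x − T + W/2 = -11 − (-11) + 6 = 6.
GR = (1 − 1/4) × 6² / 24 = 0.75 × 36 / 24 = 1.125 dB.
Output = -11 − 1.125 = -12.125 dBFS.

-12.125 dBFS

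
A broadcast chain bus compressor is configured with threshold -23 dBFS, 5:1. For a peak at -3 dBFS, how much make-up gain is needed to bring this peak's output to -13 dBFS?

6 dB

Without make-up, output = threshold + overshoot/5 = -23 + 4 = -19 dBFS.
Gap to target: 6 dB.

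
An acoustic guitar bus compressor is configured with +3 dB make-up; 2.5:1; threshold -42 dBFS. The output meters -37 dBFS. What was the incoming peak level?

Remove make-up: -37 − 3 = -40 dBFS.
The compressed level sits -40 − (-42) = 2 dB over threshold.
Input overshoot = R × output overshoot = 5 dB → input = -42 + 5 = -37 dBFS.

-37 dBFS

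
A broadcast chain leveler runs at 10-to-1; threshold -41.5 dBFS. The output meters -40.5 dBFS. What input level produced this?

-31.5 dBFS

The compressed level sits -40.5 − (-41.5) = 1 dB over threshold.
Before 10:1 compression the overshoot was 1 × 10 = 10 dB, so input = -41.5 + 10 = -31.5 dBFS.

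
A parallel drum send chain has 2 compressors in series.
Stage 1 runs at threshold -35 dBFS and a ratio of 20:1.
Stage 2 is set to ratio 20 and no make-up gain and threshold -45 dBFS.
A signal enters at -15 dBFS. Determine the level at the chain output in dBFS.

-44.45 dBFS

Stage 1: overshoot 20 dB → 20/20 = 1 dB → -34 dBFS.
Stage 2: -34 dBFS is 11 dB over -45 dBFS; at 20:1 that becomes 0.55 dB over, giving -44.45 dBFS.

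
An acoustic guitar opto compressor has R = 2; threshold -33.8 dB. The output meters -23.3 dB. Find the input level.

The compressed level sits -23.3 − (-33.8) = 10.5 dB over threshold.
Undo the ratio: input overshoot = 10.5 × 2 = 21 dB, giving input = -12.8 dB.

-12.8 dB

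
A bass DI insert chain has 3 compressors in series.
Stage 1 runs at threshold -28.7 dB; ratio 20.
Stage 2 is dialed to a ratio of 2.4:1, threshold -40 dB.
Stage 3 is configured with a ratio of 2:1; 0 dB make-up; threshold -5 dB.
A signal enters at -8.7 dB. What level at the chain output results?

-34.875 dB

Stage 1: 20 dB above -28.7 dB, reduced 20:1 to 1 dB above → -27.7 dB.
Stage 2: overshoot 12.3 dB → 12.3/2.4 = 5.125 dB → -34.875 dB.
Stage 3: -34.875 dB ≤ -5 dB, so stage 3 doesn't engage; output -34.875 dB.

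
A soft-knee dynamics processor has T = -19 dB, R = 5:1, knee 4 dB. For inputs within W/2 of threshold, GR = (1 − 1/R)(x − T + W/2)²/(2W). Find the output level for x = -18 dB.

-18.9 dB

x − T + W/2 = -18 − (-19) + 2 = 3.
GR = (1 − 1/5) × 3² / 8 = 0.8 × 9 / 8 = 0.9 dB.
Output = -18 − 0.9 = -18.9 dB.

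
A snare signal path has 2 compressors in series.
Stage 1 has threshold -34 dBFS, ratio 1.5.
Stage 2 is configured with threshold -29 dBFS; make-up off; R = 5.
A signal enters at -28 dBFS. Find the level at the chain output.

-30 dBFS

Stage 1: -28 dBFS is 6 dB over -34 dBFS; at 1.5:1 that becomes 4 dB over, giving -30 dBFS.
Stage 2: below threshold (-30 ≤ -29); passes unchanged; output -30 dBFS.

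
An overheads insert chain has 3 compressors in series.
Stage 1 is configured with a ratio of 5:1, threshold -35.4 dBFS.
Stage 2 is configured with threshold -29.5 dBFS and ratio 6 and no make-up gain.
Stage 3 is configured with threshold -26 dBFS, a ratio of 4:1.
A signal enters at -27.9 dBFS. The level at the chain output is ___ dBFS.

Stage 1: -27.9 dBFS is 7.5 dB over -35.4 dBFS; at 5:1 that becomes 1.5 dB over, giving -33.9 dBFS.
Stage 2: -33.9 dBFS is at or below the -29.5 dBFS threshold — no compression; output -33.9 dBFS.
Stage 3: below threshold (-33.9 ≤ -26); passes unchanged; output -33.9 dBFS.

-33.9 dBFS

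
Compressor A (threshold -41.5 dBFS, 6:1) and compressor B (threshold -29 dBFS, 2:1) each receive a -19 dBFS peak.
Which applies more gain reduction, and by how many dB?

A, by 13.75 dB

A: 22.5 dB over, compressed to 3.75 dB over, so 18.75 dB of GR.
B: 10 dB over, compressed to 5 dB over, so 5 dB of GR.
Difference: 13.75 dB in favour of A.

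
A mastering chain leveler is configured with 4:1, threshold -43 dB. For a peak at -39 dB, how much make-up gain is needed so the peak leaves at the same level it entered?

3 dB

The peak compresses to -43 + 4/4 = -42 dB.
To reach -39 dB requires -39 − (-42) = 3 dB of make-up.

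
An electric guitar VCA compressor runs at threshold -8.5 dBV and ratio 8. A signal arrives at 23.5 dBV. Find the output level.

23.5 dBV sits 32 dB over threshold.
8:1 compression reduces that to 32/8 = 4 dB over.
Output = -8.5 + 4 = -4.5 dBV.

-4.5 dBV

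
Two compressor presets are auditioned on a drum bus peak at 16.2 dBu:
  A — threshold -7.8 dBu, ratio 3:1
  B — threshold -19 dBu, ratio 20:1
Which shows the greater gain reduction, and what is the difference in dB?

A: 24 dB over, compressed to 8 dB over, so 16 dB of GR.
B: 35.2 dB over, compressed to 1.76 dB over, so 33.44 dB of GR.
Difference: 17.44 dB in favour of B.

B, by 17.44 dB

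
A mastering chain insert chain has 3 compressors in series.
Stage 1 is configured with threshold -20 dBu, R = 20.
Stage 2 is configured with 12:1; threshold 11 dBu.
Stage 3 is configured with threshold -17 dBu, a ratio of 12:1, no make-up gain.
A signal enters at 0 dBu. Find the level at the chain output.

-19 dBu

Stage 1: overshoot 20 dB → 20/20 = 1 dB → -19 dBu.
Stage 2: -19 dBu is at or below the 11 dBu threshold — no compression; output -19 dBu.
Stage 3: -19 dBu is at or below the -17 dBu threshold — no compression; output -19 dBu.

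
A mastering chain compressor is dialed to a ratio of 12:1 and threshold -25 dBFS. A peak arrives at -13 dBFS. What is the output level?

-24 dBFS

-13 dBFS sits 12 dB over threshold.
The 12 dB excess becomes 1 dB after 12:1 reduction.
That puts the output at -24 dBFS.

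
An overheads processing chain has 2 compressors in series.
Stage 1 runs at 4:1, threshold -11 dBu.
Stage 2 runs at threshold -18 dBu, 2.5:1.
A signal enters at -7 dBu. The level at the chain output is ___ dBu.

-14.8 dBu

Stage 1: 4 dB above -11 dBu, reduced 4:1 to 1 dB above → -10 dBu.
Stage 2: -10 dBu is 8 dB over -18 dBu; at 2.5:1 that becomes 3.2 dB over, giving -14.8 dBu.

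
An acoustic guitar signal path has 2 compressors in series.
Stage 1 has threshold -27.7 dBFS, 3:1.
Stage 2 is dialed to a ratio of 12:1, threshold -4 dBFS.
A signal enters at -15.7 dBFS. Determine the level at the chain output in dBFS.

-23.7 dBFS

Stage 1: overshoot 12 dB → 12/3 = 4 dB → -23.7 dBFS.
Stage 2: -23.7 dBFS ≤ -4 dBFS, so stage 2 doesn't engage; output -23.7 dBFS.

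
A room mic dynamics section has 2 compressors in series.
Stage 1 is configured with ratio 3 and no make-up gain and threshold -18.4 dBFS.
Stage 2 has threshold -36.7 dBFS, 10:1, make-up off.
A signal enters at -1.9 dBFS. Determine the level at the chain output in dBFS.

Stage 1: -1.9 dBFS is 16.5 dB over -18.4 dBFS; at 3:1 that becomes 5.5 dB over, giving -12.9 dBFS.
Stage 2: overshoot 23.8 dB → 23.8/10 = 2.38 dB → -34.32 dBFS.

-34.32 dBFS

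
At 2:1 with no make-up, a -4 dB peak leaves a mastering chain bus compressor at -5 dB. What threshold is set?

-6 dB

Gain reduction = -4 − (-5) = 1 dB; output overshoot = GR / (R − 1) = 1 / 1 = 1 dB.
Threshold = output − output overshoot = -5 − 1 = -6 dB.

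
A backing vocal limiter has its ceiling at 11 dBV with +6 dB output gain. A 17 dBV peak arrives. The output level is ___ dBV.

At ∞:1, everything above 11 dBV is held at the ceiling.
Output gain then adds 6 dB: 11 + 6 = 17 dBV.

17 dBV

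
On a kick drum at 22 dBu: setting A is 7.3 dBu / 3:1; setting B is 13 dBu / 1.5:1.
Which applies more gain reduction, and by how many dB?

A, by 6.8 dB

A: 14.7 dB over, compressed to 4.9 dB over, so 9.8 dB of GR.
B: 9 dB over, compressed to 6 dB over, so 3 dB of GR.
A reduces 6.8 dB more.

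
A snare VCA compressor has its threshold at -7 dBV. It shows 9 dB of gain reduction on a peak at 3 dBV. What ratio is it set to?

Input overshoot = 3 − (-7) = 10 dB.
Output overshoot = 10 − 9 = 1 dB.
Ratio = input overshoot / output overshoot = 10 / 1 = 10.

10:1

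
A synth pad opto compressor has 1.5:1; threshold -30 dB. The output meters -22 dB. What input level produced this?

Post-compression overshoot = -22 − (-30) = 8 dB.
Before 1.5:1 compression the overshoot was 8 × 1.5 = 12 dB, so input = -30 + 12 = -18 dB.

-18 dB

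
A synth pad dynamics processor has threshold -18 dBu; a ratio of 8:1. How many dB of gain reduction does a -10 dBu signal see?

Overshoot = -10 − (-18) = 8 dB.
At 8:1, output sits 8/8 = 1 dB above threshold.
So the signal is attenuated by 8 − 1 = 7 dB.

7 dB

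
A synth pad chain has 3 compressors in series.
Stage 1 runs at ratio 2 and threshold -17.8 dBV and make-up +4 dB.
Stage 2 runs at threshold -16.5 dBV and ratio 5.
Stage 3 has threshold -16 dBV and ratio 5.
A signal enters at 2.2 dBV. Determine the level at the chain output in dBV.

Stage 1: overshoot 20 dB → 20/2 = 10 dB → -7.8 dBV; +4 dB make-up → -3.8 dBV.
Stage 2: 12.7 dB above -16.5 dBV, reduced 5:1 to 2.54 dB above → -13.96 dBV.
Stage 3: -13.96 dBV is 2.04 dB over -16 dBV; at 5:1 that becomes 0.408 dB over, giving -15.592 dBV.

-15.592 dBV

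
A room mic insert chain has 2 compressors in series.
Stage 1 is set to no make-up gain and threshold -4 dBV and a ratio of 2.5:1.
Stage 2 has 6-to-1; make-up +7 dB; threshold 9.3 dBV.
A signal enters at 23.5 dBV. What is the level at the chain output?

14 dBV

Stage 1: overshoot 27.5 dB → 27.5/2.5 = 11 dB → 7 dBV.
Stage 2: 7 dBV is at or below the 9.3 dBV threshold — no compression; make-up brings it to 14 dBV.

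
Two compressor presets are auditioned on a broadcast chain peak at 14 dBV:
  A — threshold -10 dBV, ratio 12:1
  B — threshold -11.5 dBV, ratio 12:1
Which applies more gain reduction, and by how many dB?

A: 24 dB over, compressed to 2 dB over, so 22 dB of GR.
B: 25.5 dB over, compressed to 2.125 dB over, so 23.375 dB of GR.
Difference: 1.375 dB in favour of B.

B, by 1.375 dB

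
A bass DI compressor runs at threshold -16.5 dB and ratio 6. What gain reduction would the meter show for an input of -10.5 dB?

-10.5 dB exceeds the threshold by 6 dB.
After 6:1 compression the overshoot becomes 6/6 = 1 dB.
So the signal is attenuated by 6 − 1 = 5 dB.

5 dB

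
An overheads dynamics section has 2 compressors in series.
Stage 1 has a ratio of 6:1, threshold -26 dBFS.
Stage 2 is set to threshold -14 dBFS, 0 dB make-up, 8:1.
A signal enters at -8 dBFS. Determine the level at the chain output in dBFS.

-23 dBFS

Stage 1: 18 dB above -26 dBFS, reduced 6:1 to 3 dB above → -23 dBFS.
Stage 2: below threshold (-23 ≤ -14); passes unchanged; output -23 dBFS.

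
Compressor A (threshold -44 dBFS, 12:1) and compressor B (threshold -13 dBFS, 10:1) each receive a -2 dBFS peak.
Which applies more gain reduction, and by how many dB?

A, by 28.6 dB

A: GR = 42 − 42/12 = 38.5 dB.
B: GR = 11 − 11/10 = 9.9 dB.
A reduces 28.6 dB more.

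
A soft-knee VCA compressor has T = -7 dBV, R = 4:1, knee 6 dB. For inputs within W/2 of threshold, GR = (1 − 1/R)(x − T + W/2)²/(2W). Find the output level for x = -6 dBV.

x − T + W/2 = -6 − (-7) + 3 = 4.
GR = (1 − 1/4) × 4² / 12 = 0.75 × 16 / 12 = 1 dB.
Output = -6 − 1 = -7 dBV.

-7 dBV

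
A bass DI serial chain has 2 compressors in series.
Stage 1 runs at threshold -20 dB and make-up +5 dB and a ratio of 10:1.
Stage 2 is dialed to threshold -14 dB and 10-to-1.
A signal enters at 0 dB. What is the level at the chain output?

-13.9 dB

Stage 1: 0 dB is 20 dB over -20 dB; at 10:1 that becomes 2 dB over, giving -18 dB; +5 dB make-up → -13 dB.
Stage 2: 1 dB above -14 dB, reduced 10:1 to 0.1 dB above → -13.9 dB.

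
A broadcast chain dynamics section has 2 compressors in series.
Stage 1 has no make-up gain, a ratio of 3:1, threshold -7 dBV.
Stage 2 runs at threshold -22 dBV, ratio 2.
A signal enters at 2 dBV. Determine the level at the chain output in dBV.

Stage 1: overshoot 9 dB → 9/3 = 3 dB → -4 dBV.
Stage 2: 18 dB above -22 dBV, reduced 2:1 to 9 dB above → -13 dBV.

-13 dBV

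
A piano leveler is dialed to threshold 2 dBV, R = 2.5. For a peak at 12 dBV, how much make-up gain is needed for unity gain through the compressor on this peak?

6 dB

Without make-up, output = threshold + overshoot/2.5 = 2 + 4 = 6 dBV.
Gap to target: 6 dB.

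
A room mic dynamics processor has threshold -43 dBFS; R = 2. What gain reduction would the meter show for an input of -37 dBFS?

3 dB

Overshoot = -37 − (-43) = 6 dB.
At 2:1, output sits 6/2 = 3 dB above threshold.
Gain reduction = 6 − 3 = 3 dB.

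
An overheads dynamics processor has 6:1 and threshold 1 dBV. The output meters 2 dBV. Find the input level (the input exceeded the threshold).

7 dBV

That's 1 dB above the 1 dBV threshold.
Before 6:1 compression the overshoot was 1 × 6 = 6 dB, so input = 1 + 6 = 7 dBV.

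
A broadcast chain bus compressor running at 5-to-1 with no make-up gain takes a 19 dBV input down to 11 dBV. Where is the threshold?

9 dBV

Gain reduction = 19 − 11 = 8 dB; output overshoot = GR / (R − 1) = 8 / 4 = 2 dB.
Threshold = output − output overshoot = 11 − 2 = 9 dBV.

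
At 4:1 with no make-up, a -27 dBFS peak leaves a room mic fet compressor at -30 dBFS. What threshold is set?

-31 dBFS

Gain reduction = -27 − (-30) = 3 dB; output overshoot = GR / (R − 1) = 3 / 3 = 1 dB.
Threshold = output − output overshoot = -30 − 1 = -31 dBFS.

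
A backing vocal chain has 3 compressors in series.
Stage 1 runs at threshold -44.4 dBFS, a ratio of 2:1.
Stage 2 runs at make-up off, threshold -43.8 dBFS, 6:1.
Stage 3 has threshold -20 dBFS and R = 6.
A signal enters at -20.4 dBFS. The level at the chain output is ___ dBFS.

-41.9 dBFS

Stage 1: -20.4 dBFS is 24 dB over -44.4 dBFS; at 2:1 that becomes 12 dB over, giving -32.4 dBFS.
Stage 2: -32.4 dBFS is 11.4 dB over -43.8 dBFS; at 6:1 that becomes 1.9 dB over, giving -41.9 dBFS.
Stage 3: -41.9 dBFS is at or below the -20 dBFS threshold — no compression; output -41.9 dBFS.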